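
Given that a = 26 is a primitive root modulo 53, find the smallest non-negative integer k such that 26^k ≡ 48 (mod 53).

5

Successive powers of 26 modulo 53:
  26^0=1  26^1=26  26^2=40  26^3=33  26^4=10  26^5=48
So 26^5 ≡ 48 (mod 53), giving k = 5.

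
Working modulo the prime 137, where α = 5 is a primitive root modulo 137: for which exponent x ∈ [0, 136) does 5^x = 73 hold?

96

Baby-step giant-step with m = ceil(sqrt(136)) = 12.
Baby table (5^j mod 137 for j=0..11):
  0:1  1:5  2:25  3:125  4:77  5:111  6:7  7:35
  8:38  9:53  10:128  11:92
Giant step factor: 5^(-12) ≡ 14 (mod 137).
Scan 73·14^i mod 137 for i = 0, 1, …:
  i=0: 73   i=1: 63   i=2: 60   i=3: 18
  i=4: 115   i=5: 103   i=6: 72   i=7: 49
  i=8: 1
Match at i=8, j=0: x = 8·12 + 0 = 96.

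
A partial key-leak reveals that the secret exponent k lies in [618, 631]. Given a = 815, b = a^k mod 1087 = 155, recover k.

Compute 815^618 mod 1087 = 548, then multiply by 815 repeatedly:
  815^618=548  815^619=950  815^620=306  815^621=467  815^622=155
Found 155 at exponent 622.

622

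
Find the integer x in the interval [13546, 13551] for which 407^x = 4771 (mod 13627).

Compute 407^13546 mod 13627 = 7550, then multiply by 407 repeatedly:
  407^13546=7550  407^13547=6775  407^13548=4771
Found 4771 at exponent 13548.

13548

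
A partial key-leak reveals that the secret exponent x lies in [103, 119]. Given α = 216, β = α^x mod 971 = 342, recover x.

Compute 216^103 mod 971 = 342, then multiply by 216 repeatedly:
  216^103=342
Found 342 at exponent 103.

103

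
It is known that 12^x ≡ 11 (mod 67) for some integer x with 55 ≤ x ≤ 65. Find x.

Compute 12^55 mod 67 = 38, then multiply by 12 repeatedly:
  12^55=38  12^56=54  12^57=45  12^58=4  12^59=48
  12^60=40  12^61=11
Found 11 at exponent 61.

61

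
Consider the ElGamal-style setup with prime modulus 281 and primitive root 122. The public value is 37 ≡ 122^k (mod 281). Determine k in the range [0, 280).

65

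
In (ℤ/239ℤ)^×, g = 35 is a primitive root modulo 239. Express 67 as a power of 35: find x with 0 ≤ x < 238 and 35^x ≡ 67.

168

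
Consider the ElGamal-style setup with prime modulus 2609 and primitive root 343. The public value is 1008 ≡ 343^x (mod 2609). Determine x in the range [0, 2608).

549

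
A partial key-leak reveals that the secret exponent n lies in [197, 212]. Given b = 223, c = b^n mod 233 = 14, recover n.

198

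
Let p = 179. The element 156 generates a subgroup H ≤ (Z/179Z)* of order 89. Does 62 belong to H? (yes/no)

62 ∈ ⟨156⟩ iff 62^89 ≡ 1 (mod 179), since |⟨156⟩| = 89.
62^89 mod 179 = 178.
Since 178 ≠ 1, 62 does not lie in the subgroup.

no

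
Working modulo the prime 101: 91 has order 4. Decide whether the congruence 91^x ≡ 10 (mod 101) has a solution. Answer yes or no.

yes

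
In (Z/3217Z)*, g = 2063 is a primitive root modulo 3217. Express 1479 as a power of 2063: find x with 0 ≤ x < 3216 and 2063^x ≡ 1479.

2951

Baby-step giant-step with m = ceil(sqrt(3216)) = 57.
Baby table (2063^j mod 3217 for j=0..56):
  0:1  1:2063  2:3095  3:2457  4:2016  5:2644  6:1757  7:2349
  8:1185  9:2952  10:195  11:160  12:1946  13:2999  14:646  15:860
  16:1613  17:1241  18:2668  19:3014  20:2638  21:2247  22:3081  23:2528
  24:507  25:416  26:2486  27:720  28:2323  29:2236  30:2907  31:653
  32:2433  33:759  34:2355  35:695  36:2220  37:2069  38:2605  39:1725
  40:673  41:1872  42:1536  43:23  44:2411  45:411  46:1822  47:1330
  48:2906  49:1807  50:2555  51:1519  52:339  53:1268  54:463  55:2937
  56:1420
Giant step factor: 2063^(-57) ≡ 2905 (mod 3217).
Scan 1479·2905^i mod 3217 for i = 0, 1, …:
  i=0: 1479   i=1: 1800   i=2: 1375   i=3: 2078
  i=4: 1498   i=5: 2306   i=6: 1136   i=7: 2655
  i=8: 1626   i=9: 974     …   i=50: 1343
  i=51: 2411
Match at i=51, j=44: x = 51·57 + 44 = 2951.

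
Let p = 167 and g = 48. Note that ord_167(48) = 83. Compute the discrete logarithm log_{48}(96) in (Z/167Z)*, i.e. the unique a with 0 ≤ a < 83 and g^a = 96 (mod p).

9

Successive powers of 48 modulo 167:
  48^0=1  48^1=48  48^2=133  48^3=38  48^4=154  48^5=44
  48^6=108  48^7=7  48^8=2  48^9=96
So 48^9 ≡ 96 (mod 167), giving a = 9.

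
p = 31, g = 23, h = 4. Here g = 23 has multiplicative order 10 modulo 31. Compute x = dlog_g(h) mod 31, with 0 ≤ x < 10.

Successive powers of 23 modulo 31:
  23^0=1  23^1=23  23^2=2  23^3=15  23^4=4
So 23^4 ≡ 4 (mod 31), giving x = 4.

4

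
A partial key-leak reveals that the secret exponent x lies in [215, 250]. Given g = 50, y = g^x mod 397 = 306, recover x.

224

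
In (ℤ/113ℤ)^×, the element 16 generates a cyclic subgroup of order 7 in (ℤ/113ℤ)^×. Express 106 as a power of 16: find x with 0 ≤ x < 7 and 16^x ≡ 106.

6

Successive powers of 16 modulo 113:
  16^0=1  16^1=16  16^2=30  16^3=28  16^4=109  16^5=49
  16^6=106
So 16^6 ≡ 106 (mod 113), giving x = 6.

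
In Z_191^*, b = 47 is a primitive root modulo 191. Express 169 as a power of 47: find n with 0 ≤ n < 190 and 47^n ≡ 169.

8

Baby-step giant-step with m = ceil(sqrt(190)) = 14.
Baby table (47^j mod 191 for j=0..13):
  0:1  1:47  2:108  3:110  4:13  5:38  6:67  7:93
  8:169  9:112  10:107  11:63  12:96  13:119
Giant step factor: 47^(-14) ≡ 46 (mod 191).
Scan 169·46^i mod 191 for i = 0, 1, …:
  i=0: 169
Match at i=0, j=8: n = 0·14 + 8 = 8.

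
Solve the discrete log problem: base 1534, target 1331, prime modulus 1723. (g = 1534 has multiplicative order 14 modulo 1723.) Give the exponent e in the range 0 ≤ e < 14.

Successive powers of 1534 modulo 1723:
  1534^0=1  1534^1=1534  1534^2=1261  1534^3=1168  1534^4=1515  1534^5=1406
  1534^6=1331
So 1534^6 ≡ 1331 (mod 1723), giving e = 6.

6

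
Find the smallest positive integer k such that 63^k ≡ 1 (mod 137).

34

The order of 63 must divide p − 1 = 136 = 2^3 · 17.
Divisors: 1, 2, 4, 8, 17, 34, 68, 136.
Check each in increasing order: 63^1 ≡ 63;  63^2 ≡ 133;  63^4 ≡ 16;  63^8 ≡ 119;  63^17 ≡ 136;  63^34 ≡ 1.
Smallest exponent giving 1 is 34.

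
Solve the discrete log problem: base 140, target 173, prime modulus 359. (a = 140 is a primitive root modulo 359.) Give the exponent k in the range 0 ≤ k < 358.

Baby-step giant-step with m = ceil(sqrt(358)) = 19.
Baby table (140^j mod 359 for j=0..18):
  0:1  1:140  2:214  3:163  4:203  5:59  6:3  7:61
  8:283  9:130  10:250  11:177  12:9  13:183  14:131  15:31
  16:32  17:172  18:27
Giant step factor: 140^(-19) ≡ 342 (mod 359).
Scan 173·342^i mod 359 for i = 0, 1, …:
  i=0: 173   i=1: 290   i=2: 96   i=3: 163
Match at i=3, j=3: k = 3·19 + 3 = 60.

60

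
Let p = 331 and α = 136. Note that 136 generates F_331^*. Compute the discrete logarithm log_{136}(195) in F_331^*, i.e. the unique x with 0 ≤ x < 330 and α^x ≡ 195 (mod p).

166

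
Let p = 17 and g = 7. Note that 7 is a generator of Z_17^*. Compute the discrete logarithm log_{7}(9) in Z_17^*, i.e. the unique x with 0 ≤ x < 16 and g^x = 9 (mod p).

Successive powers of 7 modulo 17:
  7^0=1  7^1=7  7^2=15  7^3=3  7^4=4  7^5=11
  7^6=9
So 7^6 ≡ 9 (mod 17), giving x = 6.

6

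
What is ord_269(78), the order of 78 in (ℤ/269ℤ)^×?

The order of 78 must divide p − 1 = 268 = 2^2 · 67.
Divisors: 1, 2, 4, 67, 134, 268.
Check each in increasing order: 78^1 ≡ 78;  78^2 ≡ 166;  78^4 ≡ 118;  78^67 ≡ 1.
Smallest exponent giving 1 is 67.

67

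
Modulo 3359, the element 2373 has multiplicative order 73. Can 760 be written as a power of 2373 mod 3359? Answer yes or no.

760 ∈ ⟨2373⟩ iff 760^73 ≡ 1 (mod 3359), since |⟨2373⟩| = 73.
760^73 mod 3359 = 1.
Since 1 = 1, 760 lies in the subgroup.

yes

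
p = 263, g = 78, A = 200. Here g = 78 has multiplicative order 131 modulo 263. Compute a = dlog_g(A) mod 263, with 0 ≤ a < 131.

Baby-step giant-step with m = ceil(sqrt(131)) = 12.
Baby table (78^j mod 263 for j=0..11):
  0:1  1:78  2:35  3:100  4:173  5:81  6:6  7:205
  8:210  9:74  10:249  11:223
Giant step factor: 78^(-12) ≡ 95 (mod 263).
Scan 200·95^i mod 263 for i = 0, 1, …:
  i=0: 200   i=1: 64   i=2: 31   i=3: 52
  i=4: 206   i=5: 108   i=6: 3   i=7: 22
  i=8: 249
Match at i=8, j=10: a = 8·12 + 10 = 106.

106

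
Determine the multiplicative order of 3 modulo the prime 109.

27

The order of 3 must divide p − 1 = 108 = 2^2 · 3^3.
Divisors: 1, 2, 3, 4, 6, 9, 12, 18, 27, 36, 54, 108.
Check each in increasing order: 3^1 ≡ 3;  3^2 ≡ 9;  3^3 ≡ 27;  3^4 ≡ 81;  3^6 ≡ 75;  3^9 ≡ 63;  3^12 ≡ 66;  3^18 ≡ 45;  3^27 ≡ 1.
Smallest exponent giving 1 is 27.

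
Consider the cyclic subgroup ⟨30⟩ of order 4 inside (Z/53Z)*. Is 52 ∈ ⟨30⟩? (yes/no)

yes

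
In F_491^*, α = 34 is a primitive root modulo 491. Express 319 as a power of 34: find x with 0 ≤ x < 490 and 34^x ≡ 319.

Baby-step giant-step with m = ceil(sqrt(490)) = 23.
Baby table (34^j mod 491 for j=0..22):
  0:1  1:34  2:174  3:24  4:325  5:248  6:85  7:435
  8:60  9:76  10:129  11:458  12:351  13:150  14:190  15:77
  16:163  17:141  18:375  19:475  20:438  21:162  22:107
Giant step factor: 34^(-23) ≡ 171 (mod 491).
Scan 319·171^i mod 491 for i = 0, 1, …:
  i=0: 319   i=1: 48   i=2: 352   i=3: 290
  i=4: 490   i=5: 320   i=6: 219   i=7: 133
  i=8: 157   i=9: 333     …   i=13: 256
  i=14: 77
Match at i=14, j=15: x = 14·23 + 15 = 337.

337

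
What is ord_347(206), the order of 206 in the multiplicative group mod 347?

173

The order of 206 must divide p − 1 = 346 = 2 · 173.
Divisors: 1, 2, 173, 346.
Check each in increasing order: 206^1 ≡ 206;  206^2 ≡ 102;  206^173 ≡ 1.
Smallest exponent giving 1 is 173.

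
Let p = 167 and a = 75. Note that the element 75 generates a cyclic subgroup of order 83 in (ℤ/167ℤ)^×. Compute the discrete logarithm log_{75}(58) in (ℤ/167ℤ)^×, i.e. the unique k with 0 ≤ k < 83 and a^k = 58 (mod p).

21

Successive powers of 75 modulo 167:
  75^0=1  75^1=75  75^2=114  75^3=33  75^4=137  75^5=88
  75^6=87  75^7=12  75^8=65  75^9=32  75^10=62  75^11=141
  75^12=54  75^13=42  75^14=144  75^15=112  75^16=50  75^17=76
  75^18=22  75^19=147  75^20=3  75^21=58
So 75^21 ≡ 58 (mod 167), giving k = 21.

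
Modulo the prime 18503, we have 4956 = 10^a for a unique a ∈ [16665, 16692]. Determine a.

Compute 10^16665 mod 18503 = 11222, then multiply by 10 repeatedly:
  10^16665=11222  10^16666=1202  10^16667=12020  10^16668=9182  10^16669=17808
  10^16670=11553  10^16671=4512  10^16672=8114  10^16673=7128  10^16674=15771
  10^16675=9686  10^16676=4345  10^16677=6444  10^16678=8931  10^16679=15298
  10^16680=4956
Found 4956 at exponent 16680.

16680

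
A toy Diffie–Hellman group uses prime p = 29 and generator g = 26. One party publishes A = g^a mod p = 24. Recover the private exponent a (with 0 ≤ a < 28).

24

Successive powers of 26 modulo 29:
  26^0=1  26^1=26  26^2=9  26^3=2  26^4=23  26^5=18
  26^6=4  26^7=17  26^8=7  26^9=8  26^10=5  26^11=14
  26^12=16  26^13=10  26^14=28  26^15=3  26^16=20  26^17=27
  26^18=6  26^19=11  26^20=25  26^21=12  26^22=22  26^23=21
  26^24=24
So 26^24 ≡ 24 (mod 29), giving a = 24.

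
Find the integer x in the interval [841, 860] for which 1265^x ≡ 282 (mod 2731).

842

Compute 1265^841 mod 2731 = 201, then multiply by 1265 repeatedly:
  1265^841=201  1265^842=282
Found 282 at exponent 842.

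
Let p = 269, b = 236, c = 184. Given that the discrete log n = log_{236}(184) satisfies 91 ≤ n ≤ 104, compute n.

95

Compute 236^91 mod 269 = 95, then multiply by 236 repeatedly:
  236^91=95  236^92=93  236^93=159  236^94=133  236^95=184
Found 184 at exponent 95.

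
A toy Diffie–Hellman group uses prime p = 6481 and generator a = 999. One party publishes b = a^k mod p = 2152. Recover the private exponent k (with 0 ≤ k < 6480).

2734

Baby-step giant-step with m = ceil(sqrt(6480)) = 81.
Baby table (999^j mod 6481 for j=0..80):
  0:1  1:999  2:6408  3:4845  4:5329  5:2770  6:6324  7:5182
  8:4980  9:4093  10:5877  11:5818  12:5206  13:3032  14:2341  15:5499
  16:4094  17:395  18:5745  19:3570  20:1880  21:5111  22:5342  23:2795
  24:5375  25:3357  26:2966  27:1217  28:3836  29:1893  30:5136  31:4393
  32:970  33:3361  34:481  35:925  36:3773  37:3766  38:3254  39:3765
  40:2255  41:3838  42:3891  43:4990  44:1121  45:5147  46:2420  47:167
  48:4808  49:771  50:5471  51:2046  52:2439  53:6186  54:3421  55:2092
  56:3026  57:2828  58:5937  59:948  60:826  61:2087  62:4512  63:3193
  64:1155  65:227  66:6419  67:2872  68:4526  69:4217  70:133  71:3247
  72:3253  73:2766  74:2328  75:5474  76:5043  77:2220  78:1278  79:6446
  80:3921
Giant step factor: 999^(-81) ≡ 6377 (mod 6481).
Scan 2152·6377^i mod 6481 for i = 0, 1, …:
  i=0: 2152   i=1: 3027   i=2: 2761   i=3: 4501
  i=4: 5009   i=5: 4025   i=6: 2665   i=7: 1523
  i=8: 3633   i=9: 4547     …   i=32: 4903
  i=33: 2087
Match at i=33, j=61: k = 33·81 + 61 = 2734.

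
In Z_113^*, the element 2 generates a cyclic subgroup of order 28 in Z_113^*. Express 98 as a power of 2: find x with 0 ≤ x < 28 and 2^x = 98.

Successive powers of 2 modulo 113:
  2^0=1  2^1=2  2^2=4  2^3=8  2^4=16  2^5=32
  2^6=64  2^7=15  2^8=30  2^9=60  2^10=7  2^11=14
  2^12=28  2^13=56  2^14=112  2^15=111  2^16=109  2^17=105
  2^18=97  2^19=81  2^20=49  2^21=98
So 2^21 ≡ 98 (mod 113), giving x = 21.

21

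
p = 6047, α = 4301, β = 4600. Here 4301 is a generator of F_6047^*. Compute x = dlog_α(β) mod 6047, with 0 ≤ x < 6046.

Baby-step giant-step with m = ceil(sqrt(6046)) = 78.
Baby table (4301^j mod 6047 for j=0..77):
  0:1  1:4301  2:828  3:5592  4:2273  5:4221  6:1427  7:5869
  8:2391  9:3791  10:2379  11:555  12:4537  13:6015  14:1449  15:3739
  16:2466  17:5875  18:4009  19:2712  20:5696  21:2099  22:5675  23:2483
  24:381  25:5991  26:1024  27:2008  28:1292  29:5746  30:5504  31:4746
  32:3921  33:5185  34:5396  35:5857  36:5202  37:5949  38:1792  39:3514
  40:2261  41:985  42:3585  43:5282  44:5350  45:1515  46:3396  47:2691
  48:33  49:2852  50:3136  51:3126  52:2445  53:212  54:4762  55:173
  56:292  57:4163  58:5943  59:174  60:4593  61:4991  62:5488  63:2447
  64:2767  65:371  66:5310  67:4838  68:511  69:2750  70:5865  71:3328
  72:479  73:4199  74:3557  75:5794  76:307  77:2161
Giant step factor: 4301^(-78) ≡ 1825 (mod 6047).
Scan 4600·1825^i mod 6047 for i = 0, 1, …:
  i=0: 4600   i=1: 1764   i=2: 2296   i=3: 5676
  i=4: 189   i=5: 246   i=6: 1472   i=7: 1532
  i=8: 2186   i=9: 4477     …   i=41: 4084
  i=42: 3396
Match at i=42, j=46: x = 42·78 + 46 = 3322.

3322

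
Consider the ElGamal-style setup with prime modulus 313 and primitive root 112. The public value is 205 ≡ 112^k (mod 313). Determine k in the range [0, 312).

56

Baby-step giant-step with m = ceil(sqrt(312)) = 18.
Baby table (112^j mod 313 for j=0..17):
  0:1  1:112  2:24  3:184  4:263  5:34  6:52  7:190
  8:309  9:178  10:217  11:203  12:200  13:177  14:105  15:179
  16:16  17:227
Giant step factor: 112^(-18) ≡ 97 (mod 313).
Scan 205·97^i mod 313 for i = 0, 1, …:
  i=0: 205   i=1: 166   i=2: 139   i=3: 24
Match at i=3, j=2: k = 3·18 + 2 = 56.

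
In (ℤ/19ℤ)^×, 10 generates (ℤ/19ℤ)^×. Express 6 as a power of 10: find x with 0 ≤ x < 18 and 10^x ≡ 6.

4

Successive powers of 10 modulo 19:
  10^0=1  10^1=10  10^2=5  10^3=12  10^4=6
So 10^4 ≡ 6 (mod 19), giving x = 4.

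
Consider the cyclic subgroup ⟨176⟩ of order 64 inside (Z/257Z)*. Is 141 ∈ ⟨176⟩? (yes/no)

141 ∈ ⟨176⟩ iff 141^64 ≡ 1 (mod 257), since |⟨176⟩| = 64.
141^64 mod 257 = 256.
Since 256 ≠ 1, 141 does not lie in the subgroup.

no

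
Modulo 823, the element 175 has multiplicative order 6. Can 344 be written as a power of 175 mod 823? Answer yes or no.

⟨175⟩ has order 6; its elements mod 823 are {1, 174, 175, 648, 649, 822}.
344 is not in this set.

no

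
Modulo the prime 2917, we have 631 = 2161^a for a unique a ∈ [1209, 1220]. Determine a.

Compute 2161^1209 mod 2917 = 767, then multiply by 2161 repeatedly:
  2161^1209=767  2161^1210=631
Found 631 at exponent 1210.

1210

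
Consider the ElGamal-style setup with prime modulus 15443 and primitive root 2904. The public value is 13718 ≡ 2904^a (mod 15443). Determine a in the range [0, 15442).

Baby-step giant-step with m = ceil(sqrt(15442)) = 125.
Baby table (2904^j mod 15443 for j=0..124):
  0:1  1:2904  2:1338  3:9359  4:14299  5:13512  6:13628  7:10746
  8:11524  9:715  10:6998  11:14647  12:4866  13:519  14:9205  15:14930
  16:8219  17:8541  18:1606  19:38  20:2251  21:4515  22:453  23:2857
  24:3837  25:8245  26:6830  27:5508  28:11727  29:3393  30:638  31:15035
  32:4279  33:10044  34:11392  35:3462  36:255  37:14699  38:1444  39:8323
  40:1697  41:1771  42:465  43:6819  44:4450  45:12452  46:8545  47:13222
  48:5390  49:8801  50:15382  51:8172  52:11040  53:492  54:8012  55:9690
  56:2614  57:8543  58:7414  59:2714  60:5526  61:2227  62:12034  63:14670
  64:9886  65:407  66:8260  67:4061  68:10135  69:13125  70:1676  71:2559
  72:3253  73:11039  74:13031  75:6674  76:331  77:3758  78:10474  79:9229
  80:7411  81:9445  82:1512  83:5036  84:23  85:5020  86:15331  87:14498
  88:4574  89:1916  90:4584  91:70  92:2521  93:1002  94:6524  95:12578
  96:3817  97:11937  98:10956  99:3644  100:3721  101:11127  102:6052  103:874
  104:5444  105:11187  106:10419  107:3939  108:11036  109:4319  110:2660  111:3140
  112:7190  113:824  114:14674  115:6059  116:5759  117:14810  118:14928  119:2411
  120:5865  121:13774  122:2326  123:6113  124:8145
Giant step factor: 2904^(-125) ≡ 8508 (mod 15443).
Scan 13718·8508^i mod 15443 for i = 0, 1, …:
  i=0: 13718   i=1: 9993   i=2: 6729   i=3: 3131
  i=4: 14816   i=5: 8762   i=6: 3735   i=7: 11129
  i=8: 4499   i=9: 9738     …   i=39: 426
  i=40: 10746
Match at i=40, j=7: a = 40·125 + 7 = 5007.

5007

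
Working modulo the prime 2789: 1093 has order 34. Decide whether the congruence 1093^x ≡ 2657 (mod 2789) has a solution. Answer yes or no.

yes

2657 ∈ ⟨1093⟩ iff 2657^34 ≡ 1 (mod 2789), since |⟨1093⟩| = 34.
2657^34 mod 2789 = 1.
Since 1 = 1, 2657 lies in the subgroup.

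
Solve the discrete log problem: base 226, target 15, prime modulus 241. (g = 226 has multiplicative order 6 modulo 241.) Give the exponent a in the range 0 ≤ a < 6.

4

Successive powers of 226 modulo 241:
  226^0=1  226^1=226  226^2=225  226^3=240  226^4=15
So 226^4 ≡ 15 (mod 241), giving a = 4.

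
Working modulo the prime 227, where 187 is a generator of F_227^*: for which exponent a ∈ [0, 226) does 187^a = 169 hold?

154

Baby-step giant-step with m = ceil(sqrt(226)) = 16.
Baby table (187^j mod 227 for j=0..15):
  0:1  1:187  2:11  3:14  4:121  5:154  6:196  7:105
  8:113  9:20  10:108  11:220  12:53  13:150  14:129  15:61
Giant step factor: 187^(-16) ≡ 4 (mod 227).
Scan 169·4^i mod 227 for i = 0, 1, …:
  i=0: 169   i=1: 222   i=2: 207   i=3: 147
  i=4: 134   i=5: 82   i=6: 101   i=7: 177
  i=8: 27   i=9: 108
Match at i=9, j=10: a = 9·16 + 10 = 154.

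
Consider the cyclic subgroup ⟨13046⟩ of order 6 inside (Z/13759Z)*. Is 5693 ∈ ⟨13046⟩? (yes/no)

no

⟨13046⟩ has order 6; its elements mod 13759 are {1, 713, 714, 13045, 13046, 13758}.
5693 is not in this set.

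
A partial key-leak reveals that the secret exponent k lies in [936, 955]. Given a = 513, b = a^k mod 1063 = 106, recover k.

951

Compute 513^936 mod 1063 = 593, then multiply by 513 repeatedly:
  513^936=593  513^937=191  513^938=187  513^939=261  513^940=1018
  513^941=301  513^942=278  513^943=172  513^944=7  513^945=402
  513^946=4  513^947=989  513^948=306  513^949=717  513^950=23
  513^951=106
Found 106 at exponent 951.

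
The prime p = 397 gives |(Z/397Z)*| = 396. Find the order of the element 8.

The order of 8 must divide p − 1 = 396 = 2^2 · 3^2 · 11.
Divisors: 1, 2, 3, 4, 6, 9, 11, 12, 18, 22, 33, 36, 44, 66, 99, 132, 198, 396.
Check each in increasing order: 8^1 ≡ 8;  8^2 ≡ 64;  8^3 ≡ 115;  8^4 ≡ 126;  8^6 ≡ 124;  8^9 ≡ 365;  8^11 ≡ 334;  8^12 ≡ 290;  8^18 ≡ 230;  8^22 ≡ 396;  8^33 ≡ 63;  8^36 ≡ 99;  8^44 ≡ 1.
Smallest exponent giving 1 is 44.

44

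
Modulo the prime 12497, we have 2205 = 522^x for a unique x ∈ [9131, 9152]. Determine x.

Compute 522^9131 mod 12497 = 11684, then multiply by 522 repeatedly:
  522^9131=11684  522^9132=512  522^9133=4827  522^9134=7797  522^9135=8509
  522^9136=5263  522^9137=10443  522^9138=2554  522^9139=8506  522^9140=3697
  522^9141=5296  522^9142=2675  522^9143=9183  522^9144=7175  522^9145=8747
  522^9146=4529  522^9147=2205
Found 2205 at exponent 9147.

9147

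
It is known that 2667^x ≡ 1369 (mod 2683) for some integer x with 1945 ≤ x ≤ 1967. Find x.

Compute 2667^1945 mod 2683 = 1928, then multiply by 2667 repeatedly:
  2667^1945=1928  2667^1946=1348  2667^1947=2579  2667^1948=1664  2667^1949=206
  2667^1950=2070  2667^1951=1759  2667^1952=1369
Found 1369 at exponent 1952.

1952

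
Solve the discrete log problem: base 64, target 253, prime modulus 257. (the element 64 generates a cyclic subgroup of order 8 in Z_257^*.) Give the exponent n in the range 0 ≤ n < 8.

7

Successive powers of 64 modulo 257:
  64^0=1  64^1=64  64^2=241  64^3=4  64^4=256  64^5=193
  64^6=16  64^7=253
So 64^7 ≡ 253 (mod 257), giving n = 7.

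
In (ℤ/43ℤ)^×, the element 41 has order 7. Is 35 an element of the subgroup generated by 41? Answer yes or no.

yes

⟨41⟩ has order 7; its elements mod 43 are {1, 4, 11, 16, 21, 35, 41}.
35 is in this set.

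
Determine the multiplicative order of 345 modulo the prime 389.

The order of 345 must divide p − 1 = 388 = 2^2 · 97.
Divisors: 1, 2, 4, 97, 194, 388.
Check each in increasing order: 345^1 ≡ 345;  345^2 ≡ 380;  345^4 ≡ 81;  345^97 ≡ 1.
Smallest exponent giving 1 is 97.

97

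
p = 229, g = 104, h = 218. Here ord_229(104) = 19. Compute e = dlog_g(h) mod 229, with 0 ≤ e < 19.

18

Successive powers of 104 modulo 229:
  104^0=1  104^1=104  104^2=53  104^3=16  104^4=61  104^5=161
  104^6=27  104^7=60  104^8=57  104^9=203  104^10=44  104^11=225
  104^12=42  104^13=17  104^14=165  104^15=214  104^16=43  104^17=121
  104^18=218
So 104^18 ≡ 218 (mod 229), giving e = 18.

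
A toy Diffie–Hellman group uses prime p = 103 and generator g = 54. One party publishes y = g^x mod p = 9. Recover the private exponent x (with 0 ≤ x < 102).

Baby-step giant-step with m = ceil(sqrt(102)) = 11.
Baby table (54^j mod 103 for j=0..10):
  0:1  1:54  2:32  3:80  4:97  5:88  6:14  7:35
  8:36  9:90  10:19
Giant step factor: 54^(-11) ≡ 77 (mod 103).
Scan 9·77^i mod 103 for i = 0, 1, …:
  i=0: 9   i=1: 75   i=2: 7   i=3: 24
  i=4: 97
Match at i=4, j=4: x = 4·11 + 4 = 48.

48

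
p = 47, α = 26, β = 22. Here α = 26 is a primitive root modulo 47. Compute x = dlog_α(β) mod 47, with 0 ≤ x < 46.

31

Baby-step giant-step with m = ceil(sqrt(46)) = 7.
Baby table (26^j mod 47 for j=0..6):
  0:1  1:26  2:18  3:45  4:42  5:11  6:4
Giant step factor: 26^(-7) ≡ 33 (mod 47).
Scan 22·33^i mod 47 for i = 0, 1, …:
  i=0: 22   i=1: 21   i=2: 35   i=3: 27
  i=4: 45
Match at i=4, j=3: x = 4·7 + 3 = 31.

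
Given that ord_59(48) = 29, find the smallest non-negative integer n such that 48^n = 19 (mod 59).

5

Successive powers of 48 modulo 59:
  48^0=1  48^1=48  48^2=3  48^3=26  48^4=9  48^5=19
So 48^5 ≡ 19 (mod 59), giving n = 5.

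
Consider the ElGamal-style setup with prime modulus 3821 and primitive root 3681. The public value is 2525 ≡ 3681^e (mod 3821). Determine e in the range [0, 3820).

162

Baby-step giant-step with m = ceil(sqrt(3820)) = 62.
Baby table (3681^j mod 3821 for j=0..61):
  0:1  1:3681  2:495  3:3299  4:481  5:1438  6:1193  7:1104
  8:2101  9:77  10:683  11:3726  12:1837  13:2648  14:3738  15:157
  16:946  17:1295  18:2108  19:2918  20:327  21:72  22:1383  23:1251
  24:626  25:243  26:369  27:1834  28:3068  29:2253  30:1723  31:3324
  32:802  33:2350  34:3427  35:1666  36:3662  37:3155  38:1536  39:2757
  40:3762  41:618  42:1363  43:230  44:2189  45:3041  46:2212  47:3642
  48:2134  49:3099  50:1734  51:1784  52:2426  53:429  54:1076  55:2200
  56:1501  57:15  58:1721  59:3604  60:3633  61:3394
Giant step factor: 3681^(-62) ≡ 758 (mod 3821).
Scan 2525·758^i mod 3821 for i = 0, 1, …:
  i=0: 2525   i=1: 3450   i=2: 1536
Match at i=2, j=38: e = 2·62 + 38 = 162.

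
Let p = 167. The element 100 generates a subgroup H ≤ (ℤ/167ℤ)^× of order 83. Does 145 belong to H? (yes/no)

no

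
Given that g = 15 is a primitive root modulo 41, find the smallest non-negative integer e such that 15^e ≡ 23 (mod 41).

Successive powers of 15 modulo 41:
  15^0=1  15^1=15  15^2=20  15^3=13  15^4=31  15^5=14
  15^6=5  15^7=34  15^8=18  15^9=24  15^10=32  15^11=29
  15^12=25  15^13=6  15^14=8  15^15=38  15^16=37  15^17=22
  15^18=2  15^19=30  15^20=40  15^21=26  15^22=21  15^23=28
  15^24=10  15^25=27  15^26=36  15^27=7  15^28=23
So 15^28 ≡ 23 (mod 41), giving e = 28.

28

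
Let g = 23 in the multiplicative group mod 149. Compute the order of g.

The order of 23 must divide p − 1 = 148 = 2^2 · 37.
Divisors: 1, 2, 4, 37, 74, 148.
Check each in increasing order: 23^1 ≡ 23;  23^2 ≡ 82;  23^4 ≡ 19;  23^37 ≡ 44;  23^74 ≡ 148;  23^148 ≡ 1.
Smallest exponent giving 1 is 148.

148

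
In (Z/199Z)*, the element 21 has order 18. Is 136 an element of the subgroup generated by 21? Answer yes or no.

no

136 ∈ ⟨21⟩ iff 136^18 ≡ 1 (mod 199), since |⟨21⟩| = 18.
136^18 mod 199 = 125.
Since 125 ≠ 1, 136 does not lie in the subgroup.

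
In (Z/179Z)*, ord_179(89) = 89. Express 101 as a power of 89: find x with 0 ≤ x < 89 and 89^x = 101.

44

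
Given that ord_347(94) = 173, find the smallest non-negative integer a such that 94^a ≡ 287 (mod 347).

5

Baby-step giant-step with m = ceil(sqrt(173)) = 14.
Baby table (94^j mod 347 for j=0..13):
  0:1  1:94  2:161  3:213  4:243  5:287  6:259  7:56
  8:59  9:341  10:130  11:75  12:110  13:277
Giant step factor: 94^(-14) ≡ 267 (mod 347).
Scan 287·267^i mod 347 for i = 0, 1, …:
  i=0: 287
Match at i=0, j=5: a = 0·14 + 5 = 5.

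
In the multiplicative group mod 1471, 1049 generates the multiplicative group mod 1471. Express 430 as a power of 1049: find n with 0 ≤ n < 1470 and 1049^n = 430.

259

Baby-step giant-step with m = ceil(sqrt(1470)) = 39.
Baby table (1049^j mod 1471 for j=0..38):
  0:1  1:1049  2:93  3:471  4:1294  5:1144  6:1191  7:480
  8:438  9:510  10:1017  11:358  12:437  13:932  14:924  15:1358
  16:614  17:1259  18:1204  19:878  20:176  21:749  22:187  23:520
  24:1210  25:1288  26:734  27:633  28:596  29:29  30:1001  31:1226
  32:420  33:751  34:814  35:706  36:681  37:934  38:80
Giant step factor: 1049^(-39) ≡ 1068 (mod 1471).
Scan 430·1068^i mod 1471 for i = 0, 1, …:
  i=0: 430   i=1: 288   i=2: 145   i=3: 405
  i=4: 66   i=5: 1351   i=6: 1288
Match at i=6, j=25: n = 6·39 + 25 = 259.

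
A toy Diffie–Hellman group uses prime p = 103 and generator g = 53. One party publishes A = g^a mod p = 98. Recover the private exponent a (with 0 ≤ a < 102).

Successive powers of 53 modulo 103:
  53^0=1  53^1=53  53^2=28  53^3=42  53^4=63  53^5=43
  53^6=13  53^7=71  53^8=55  53^9=31  53^10=98
So 53^10 ≡ 98 (mod 103), giving a = 10.

10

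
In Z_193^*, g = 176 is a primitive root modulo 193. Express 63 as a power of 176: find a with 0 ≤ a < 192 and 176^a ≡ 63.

Baby-step giant-step with m = ceil(sqrt(192)) = 14.
Baby table (176^j mod 193 for j=0..13):
  0:1  1:176  2:96  3:105  4:145  5:44  6:24  7:171
  8:181  9:11  10:6  11:91  12:190  13:51
Giant step factor: 176^(-14) ≡ 65 (mod 193).
Scan 63·65^i mod 193 for i = 0, 1, …:
  i=0: 63   i=1: 42   i=2: 28   i=3: 83
  i=4: 184   i=5: 187   i=6: 189   i=7: 126
  i=8: 84   i=9: 56   i=10: 166   i=11: 175
  i=12: 181
Match at i=12, j=8: a = 12·14 + 8 = 176.

176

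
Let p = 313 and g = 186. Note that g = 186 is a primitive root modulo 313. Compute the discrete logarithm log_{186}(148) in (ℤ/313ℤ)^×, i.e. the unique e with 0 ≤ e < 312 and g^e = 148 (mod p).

123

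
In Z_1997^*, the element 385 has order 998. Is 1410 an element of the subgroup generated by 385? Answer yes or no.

1410 ∈ ⟨385⟩ iff 1410^998 ≡ 1 (mod 1997), since |⟨385⟩| = 998.
1410^998 mod 1997 = 1.
Since 1 = 1, 1410 lies in the subgroup.

yes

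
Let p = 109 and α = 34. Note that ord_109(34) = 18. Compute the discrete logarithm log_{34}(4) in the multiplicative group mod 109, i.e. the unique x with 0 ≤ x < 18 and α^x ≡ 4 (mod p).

Successive powers of 34 modulo 109:
  34^0=1  34^1=34  34^2=66  34^3=64  34^4=105  34^5=82
  34^6=63  34^7=71  34^8=16  34^9=108  34^10=75  34^11=43
  34^12=45  34^13=4
So 34^13 ≡ 4 (mod 109), giving x = 13.

13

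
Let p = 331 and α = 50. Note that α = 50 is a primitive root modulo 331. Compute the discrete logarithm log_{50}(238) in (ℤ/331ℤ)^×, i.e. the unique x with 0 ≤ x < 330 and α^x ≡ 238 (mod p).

142

Baby-step giant-step with m = ceil(sqrt(330)) = 19.
Baby table (50^j mod 331 for j=0..18):
  0:1  1:50  2:183  3:213  4:58  5:252  6:22  7:107
  8:54  9:52  10:283  11:248  12:153  13:37  14:195  15:151
  16:268  17:160  18:56
Giant step factor: 50^(-19) ≡ 98 (mod 331).
Scan 238·98^i mod 331 for i = 0, 1, …:
  i=0: 238   i=1: 154   i=2: 197   i=3: 108
  i=4: 323   i=5: 209   i=6: 291   i=7: 52
Match at i=7, j=9: x = 7·19 + 9 = 142.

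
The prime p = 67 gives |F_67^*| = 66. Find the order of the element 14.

The order of 14 must divide p − 1 = 66 = 2 · 3 · 11.
Divisors: 1, 2, 3, 6, 11, 22, 33, 66.
Check each in increasing order: 14^1 ≡ 14;  14^2 ≡ 62;  14^3 ≡ 64;  14^6 ≡ 9;  14^11 ≡ 1.
Smallest exponent giving 1 is 11.

11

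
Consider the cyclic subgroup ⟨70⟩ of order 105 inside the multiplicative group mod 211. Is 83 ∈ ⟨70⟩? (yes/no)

83 ∈ ⟨70⟩ iff 83^105 ≡ 1 (mod 211), since |⟨70⟩| = 105.
83^105 mod 211 = 1.
Since 1 = 1, 83 lies in the subgroup.

yes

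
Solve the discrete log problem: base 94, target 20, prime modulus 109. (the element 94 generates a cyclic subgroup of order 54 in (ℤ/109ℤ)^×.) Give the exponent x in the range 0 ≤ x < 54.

23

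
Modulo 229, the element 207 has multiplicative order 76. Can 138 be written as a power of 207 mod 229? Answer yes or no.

no

138 ∈ ⟨207⟩ iff 138^76 ≡ 1 (mod 229), since |⟨207⟩| = 76.
138^76 mod 229 = 94.
Since 94 ≠ 1, 138 does not lie in the subgroup.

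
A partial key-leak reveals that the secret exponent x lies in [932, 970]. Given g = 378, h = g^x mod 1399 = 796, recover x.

950

Compute 378^932 mod 1399 = 390, then multiply by 378 repeatedly:
  378^932=390  378^933=525  378^934=1191  378^935=1119  378^936=484
  378^937=1082  378^938=488  378^939=1195  378^940=1232  378^941=1228
  378^942=1115  378^943=371  378^944=338  378^945=455  378^946=1312
  378^947=690  378^948=606  378^949=1031  378^950=796
Found 796 at exponent 950.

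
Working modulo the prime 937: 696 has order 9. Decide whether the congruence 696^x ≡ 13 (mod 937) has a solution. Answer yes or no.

no

⟨696⟩ has order 9; its elements mod 937 are {1, 72, 169, 322, 451, 499, 614, 696, 924}.
13 is not in this set.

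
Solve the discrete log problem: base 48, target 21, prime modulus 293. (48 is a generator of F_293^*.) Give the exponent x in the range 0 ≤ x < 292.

122

Baby-step giant-step with m = ceil(sqrt(292)) = 18.
Baby table (48^j mod 293 for j=0..17):
  0:1  1:48  2:253  3:131  4:135  5:34  6:167  7:105
  8:59  9:195  10:277  11:111  12:54  13:248  14:184  15:42
  16:258  17:78
Giant step factor: 48^(-18) ≡ 9 (mod 293).
Scan 21·9^i mod 293 for i = 0, 1, …:
  i=0: 21   i=1: 189   i=2: 236   i=3: 73
  i=4: 71   i=5: 53   i=6: 184
Match at i=6, j=14: x = 6·18 + 14 = 122.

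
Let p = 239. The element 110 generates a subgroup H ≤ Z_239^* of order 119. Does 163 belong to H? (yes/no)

yes

163 ∈ ⟨110⟩ iff 163^119 ≡ 1 (mod 239), since |⟨110⟩| = 119.
163^119 mod 239 = 1.
Since 1 = 1, 163 lies in the subgroup.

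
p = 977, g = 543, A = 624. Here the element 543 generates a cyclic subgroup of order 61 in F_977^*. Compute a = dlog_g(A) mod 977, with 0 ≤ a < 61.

11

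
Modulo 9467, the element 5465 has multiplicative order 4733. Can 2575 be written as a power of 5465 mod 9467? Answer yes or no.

2575 ∈ ⟨5465⟩ iff 2575^4733 ≡ 1 (mod 9467), since |⟨5465⟩| = 4733.
2575^4733 mod 9467 = 1.
Since 1 = 1, 2575 lies in the subgroup.

yes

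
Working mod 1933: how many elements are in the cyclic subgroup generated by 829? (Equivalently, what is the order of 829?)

483

The order of 829 must divide p − 1 = 1932 = 2^2 · 3 · 7 · 23.
Divisors: 1, 2, 3, 4, 6, 7, 12, 14, 21, 23, 28, 42, 46, 69, 84, 92, 138, 161, 276, 322, 483, 644, 966, 1932.
Check each in increasing order: 829^1 ≡ 829;  829^2 ≡ 1026;  829^3 ≡ 34;  829^4 ≡ 1124;  829^6 ≡ 1156;  829^7 ≡ 1489;  829^12 ≡ 633;  829^14 ≡ 1903;  829^21 ≡ 1722;  829^23 ≡ 10;  829^28 ≡ 900;  829^42 ≡ 62;  829^46 ≡ 100;  829^69 ≡ 1000;  829^84 ≡ 1911;  829^92 ≡ 335;  829^138 ≡ 639;  829^161 ≡ 591;  829^276 ≡ 458;  829^322 ≡ 1341;  829^483 ≡ 1.
Smallest exponent giving 1 is 483.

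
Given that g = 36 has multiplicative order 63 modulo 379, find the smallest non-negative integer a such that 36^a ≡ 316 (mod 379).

Baby-step giant-step with m = ceil(sqrt(63)) = 8.
Baby table (36^j mod 379 for j=0..7):
  0:1  1:36  2:159  3:39  4:267  5:137  6:5  7:180
Giant step factor: 36^(-8) ≡ 41 (mod 379).
Scan 316·41^i mod 379 for i = 0, 1, …:
  i=0: 316   i=1: 70   i=2: 217   i=3: 180
Match at i=3, j=7: a = 3·8 + 7 = 31.

31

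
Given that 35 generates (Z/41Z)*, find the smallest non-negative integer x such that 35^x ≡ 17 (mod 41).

13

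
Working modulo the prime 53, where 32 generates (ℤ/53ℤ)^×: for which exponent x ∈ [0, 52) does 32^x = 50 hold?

19

Baby-step giant-step with m = ceil(sqrt(52)) = 8.
Baby table (32^j mod 53 for j=0..7):
  0:1  1:32  2:17  3:14  4:24  5:26  6:37  7:18
Giant step factor: 32^(-8) ≡ 15 (mod 53).
Scan 50·15^i mod 53 for i = 0, 1, …:
  i=0: 50   i=1: 8   i=2: 14
Match at i=2, j=3: x = 2·8 + 3 = 19.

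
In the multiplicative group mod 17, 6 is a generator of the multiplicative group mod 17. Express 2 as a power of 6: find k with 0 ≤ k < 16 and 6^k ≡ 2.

Successive powers of 6 modulo 17:
  6^0=1  6^1=6  6^2=2
So 6^2 ≡ 2 (mod 17), giving k = 2.

2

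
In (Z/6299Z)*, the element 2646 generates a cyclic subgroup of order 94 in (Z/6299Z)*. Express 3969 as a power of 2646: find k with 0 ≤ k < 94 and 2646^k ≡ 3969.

56

Baby-step giant-step with m = ceil(sqrt(94)) = 10.
Baby table (2646^j mod 6299 for j=0..9):
  0:1  1:2646  2:3127  3:3455  4:2081  5:1000  6:420  7:2696
  8:3148  9:2330
Giant step factor: 2646^(-10) ≡ 4386 (mod 6299).
Scan 3969·4386^i mod 6299 for i = 0, 1, …:
  i=0: 3969   i=1: 3897   i=2: 3055   i=3: 1257
  i=4: 1577   i=5: 420
Match at i=5, j=6: k = 5·10 + 6 = 56.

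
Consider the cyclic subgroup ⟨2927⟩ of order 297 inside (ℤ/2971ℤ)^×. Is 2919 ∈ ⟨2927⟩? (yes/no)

2919 ∈ ⟨2927⟩ iff 2919^297 ≡ 1 (mod 2971), since |⟨2927⟩| = 297.
2919^297 mod 2971 = 1.
Since 1 = 1, 2919 lies in the subgroup.

yes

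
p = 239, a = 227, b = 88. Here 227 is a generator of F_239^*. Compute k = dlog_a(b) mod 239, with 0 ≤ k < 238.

16

Baby-step giant-step with m = ceil(sqrt(238)) = 16.
Baby table (227^j mod 239 for j=0..15):
  0:1  1:227  2:144  3:184  4:182  5:206  6:157  7:28
  8:142  9:208  10:133  11:77  12:32  13:94  14:67  15:152
Giant step factor: 227^(-16) ≡ 220 (mod 239).
Scan 88·220^i mod 239 for i = 0, 1, …:
  i=0: 88   i=1: 1
Match at i=1, j=0: k = 1·16 + 0 = 16.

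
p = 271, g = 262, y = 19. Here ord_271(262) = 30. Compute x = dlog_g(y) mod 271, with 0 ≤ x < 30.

11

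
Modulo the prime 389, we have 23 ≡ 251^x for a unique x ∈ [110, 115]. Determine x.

111

Compute 251^110 mod 389 = 324, then multiply by 251 repeatedly:
  251^110=324  251^111=23
Found 23 at exponent 111.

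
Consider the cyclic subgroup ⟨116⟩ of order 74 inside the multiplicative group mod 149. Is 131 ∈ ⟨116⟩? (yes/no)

no

131 ∈ ⟨116⟩ iff 131^74 ≡ 1 (mod 149), since |⟨116⟩| = 74.
131^74 mod 149 = 148.
Since 148 ≠ 1, 131 does not lie in the subgroup.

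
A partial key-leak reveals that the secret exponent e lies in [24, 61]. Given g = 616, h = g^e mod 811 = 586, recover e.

Compute 616^24 mod 811 = 133, then multiply by 616 repeatedly:
  616^24=133  616^25=17  616^26=740  616^27=58  616^28=44
  616^29=341  616^30=7  616^31=257  616^32=167  616^33=686
  616^34=45  616^35=146  616^36=726  616^37=355  616^38=521
  616^39=591  616^40=728  616^41=776  616^42=337  616^43=787
  616^44=625  616^45=586
Found 586 at exponent 45.

45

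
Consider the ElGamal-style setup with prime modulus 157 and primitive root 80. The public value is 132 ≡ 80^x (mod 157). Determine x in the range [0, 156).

152

Baby-step giant-step with m = ceil(sqrt(156)) = 13.
Baby table (80^j mod 157 for j=0..12):
  0:1  1:80  2:120  3:23  4:113  5:91  6:58  7:87
  8:52  9:78  10:117  11:97  12:67
Giant step factor: 80^(-13) ≡ 50 (mod 157).
Scan 132·50^i mod 157 for i = 0, 1, …:
  i=0: 132   i=1: 6   i=2: 143   i=3: 85
  i=4: 11   i=5: 79   i=6: 25   i=7: 151
  i=8: 14   i=9: 72   i=10: 146   i=11: 78
Match at i=11, j=9: x = 11·13 + 9 = 152.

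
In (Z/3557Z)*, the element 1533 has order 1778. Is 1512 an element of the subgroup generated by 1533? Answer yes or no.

yes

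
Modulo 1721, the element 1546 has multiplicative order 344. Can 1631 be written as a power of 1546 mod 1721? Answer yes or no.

yes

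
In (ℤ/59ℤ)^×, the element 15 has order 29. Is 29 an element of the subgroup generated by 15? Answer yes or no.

yes

29 ∈ ⟨15⟩ iff 29^29 ≡ 1 (mod 59), since |⟨15⟩| = 29.
29^29 mod 59 = 1.
Since 1 = 1, 29 lies in the subgroup.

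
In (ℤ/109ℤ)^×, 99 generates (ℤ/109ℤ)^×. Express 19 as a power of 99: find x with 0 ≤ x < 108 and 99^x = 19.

Baby-step giant-step with m = ceil(sqrt(108)) = 11.
Baby table (99^j mod 109 for j=0..10):
  0:1  1:99  2:100  3:90  4:81  5:62  6:34  7:96
  8:21  9:8  10:29
Giant step factor: 99^(-11) ≡ 56 (mod 109).
Scan 19·56^i mod 109 for i = 0, 1, …:
  i=0: 19   i=1: 83   i=2: 70   i=3: 105
  i=4: 103   i=5: 100
Match at i=5, j=2: x = 5·11 + 2 = 57.

57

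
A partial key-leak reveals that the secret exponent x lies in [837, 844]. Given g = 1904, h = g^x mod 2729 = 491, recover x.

Compute 1904^837 mod 2729 = 304, then multiply by 1904 repeatedly:
  1904^837=304  1904^838=268  1904^839=2678  1904^840=1140  1904^841=1005
  1904^842=491
Found 491 at exponent 842.

842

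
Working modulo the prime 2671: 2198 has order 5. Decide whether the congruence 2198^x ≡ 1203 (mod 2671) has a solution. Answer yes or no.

⟨2198⟩ has order 5; its elements mod 2671 are {1, 1203, 2036, 2198, 2575}.
1203 is in this set.

yes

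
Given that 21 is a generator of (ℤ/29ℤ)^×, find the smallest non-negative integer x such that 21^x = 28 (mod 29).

Successive powers of 21 modulo 29:
  21^0=1  21^1=21  21^2=6  21^3=10  21^4=7  21^5=2
  21^6=13  21^7=12  21^8=20  21^9=14  21^10=4  21^11=26
  21^12=24  21^13=11  21^14=28
So 21^14 ≡ 28 (mod 29), giving x = 14.

14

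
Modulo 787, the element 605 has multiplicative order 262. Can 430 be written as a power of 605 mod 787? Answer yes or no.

no

430 ∈ ⟨605⟩ iff 430^262 ≡ 1 (mod 787), since |⟨605⟩| = 262.
430^262 mod 787 = 407.
Since 407 ≠ 1, 430 does not lie in the subgroup.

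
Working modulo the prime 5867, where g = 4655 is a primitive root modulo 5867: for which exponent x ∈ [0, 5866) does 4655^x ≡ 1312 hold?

4475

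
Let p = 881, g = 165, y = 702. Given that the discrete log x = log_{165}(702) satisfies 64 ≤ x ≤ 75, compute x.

65

Compute 165^64 mod 881 = 661, then multiply by 165 repeatedly:
  165^64=661  165^65=702
Found 702 at exponent 65.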